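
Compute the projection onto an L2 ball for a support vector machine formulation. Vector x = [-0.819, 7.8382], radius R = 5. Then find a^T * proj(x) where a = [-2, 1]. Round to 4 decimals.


Step 1: Compute ||x|| (intermediates to 6 decimals).
||x|| = sqrt((-0.819)^2 + 7.8382^2) = 7.880872
Step 2: Project.
Since ||x|| > R, scale = R/||x|| = 5/7.880872 = 0.634448, proj(x) = scale * x
proj(x) = [-0.519613, 4.97293]
Step 3: Dot product.
a^T * proj(x) = -2*(-0.519613) + 1*4.97293 = 6.0122


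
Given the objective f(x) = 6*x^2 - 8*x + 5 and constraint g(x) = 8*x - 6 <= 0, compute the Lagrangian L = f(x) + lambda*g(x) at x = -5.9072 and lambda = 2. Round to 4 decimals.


Step 1: Evaluate f(x).
f(-5.9072) = 6*(-5.9072)^2 - 8*(-5.9072) + 5 = 261.6277
Step 2: Evaluate g(x).
g(-5.9072) = 8*-5.9072 - 6 = -53.2576
Step 3: Compute Lagrangian.
L = 261.6277 + 2*-53.2576 = 155.1125


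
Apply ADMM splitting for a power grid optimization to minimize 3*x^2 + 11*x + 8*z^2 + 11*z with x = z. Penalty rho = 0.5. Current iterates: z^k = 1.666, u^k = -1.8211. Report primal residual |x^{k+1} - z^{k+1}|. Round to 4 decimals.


ADMM iteration with rho = 0.5, z^k = 1.666, u^k = -1.8211
Step 1: x-update.
Minimize 3*x^2 + 11*x + (0.5/2)*(x - 1.666 - 1.8211)^2
FOC: (2*3 + 0.5)*x = -11 + 0.5*(1.666 + 1.8211)
x^{k+1} = -1.4241
Step 2: z-update.
Minimize 8*z^2 + 11*z + (0.5/2)*(-1.4241 - z - 1.8211)^2
FOC: (2*8 + 0.5)*z = -11 + 0.5*(-1.4241 - 1.8211)
z^{k+1} = -0.765
Step 3: u-update.
u^{k+1} = -1.8211 - 1.4241 + 0.765 = -2.4802
Step 4: Primal residual = |-1.4241 + 0.765| = 0.6591


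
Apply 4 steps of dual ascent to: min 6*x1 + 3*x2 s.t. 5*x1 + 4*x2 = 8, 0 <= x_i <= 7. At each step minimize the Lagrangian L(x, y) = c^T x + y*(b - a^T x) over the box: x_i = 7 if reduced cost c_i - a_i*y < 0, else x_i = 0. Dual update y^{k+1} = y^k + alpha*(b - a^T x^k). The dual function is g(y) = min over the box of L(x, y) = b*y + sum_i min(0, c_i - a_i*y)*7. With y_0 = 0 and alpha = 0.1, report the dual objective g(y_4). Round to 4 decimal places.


Dual ascent for LP: min 6*x1 + 3*x2, 5*x1 + 4*x2 = 8, 0 <= x_i <= 7
Step 1: y^k = 0.0, reduced costs: (6.0, 3.0)
  x^k = (0.0, 0.0), subgradient = b - a^T x = 8.0
  y^{k+1} = 0.0 + 0.1*8.0 = 0.8
Step 2: y^k = 0.8, reduced costs: (2.0, -0.2)
  x^k = (0.0, 7.0), subgradient = b - a^T x = -20.0
  y^{k+1} = 0.8 + 0.1*-20.0 = -1.2
Step 3: y^k = -1.2, reduced costs: (12.0, 7.8)
  x^k = (0.0, 0.0), subgradient = b - a^T x = 8.0
  y^{k+1} = -1.2 + 0.1*8.0 = -0.4
Step 4: y^k = -0.4, reduced costs: (8.0, 4.6)
  x^k = (0.0, 0.0), subgradient = b - a^T x = 8.0
  y^{k+1} = -0.4 + 0.1*8.0 = 0.4
Dual objective at y_4 = 0.4: reduced costs (4.0, 1.4), box minimizer x = (0.0, 0.0)
g(y_4) = b*y + (c1 - a1*y)*x1 + (c2 - a2*y)*x2 = 8*0.4 + 4.0*0.0 + 1.4*0.0 = 3.2 + 0.0 + 0.0 = 3.2


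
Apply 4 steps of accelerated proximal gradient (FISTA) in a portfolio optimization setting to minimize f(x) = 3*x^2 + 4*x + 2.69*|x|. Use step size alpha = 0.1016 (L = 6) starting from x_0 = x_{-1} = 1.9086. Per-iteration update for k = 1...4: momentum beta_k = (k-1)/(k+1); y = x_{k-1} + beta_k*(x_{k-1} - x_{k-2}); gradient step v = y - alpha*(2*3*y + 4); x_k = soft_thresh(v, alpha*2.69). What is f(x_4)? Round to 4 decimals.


FISTA on f(x) = 3*x^2 + 4*x + 2.69*|x|
L = 6, alpha = 0.1016
Iteration 1: beta = 0.0, y = 1.9086 + 0.0*(1.9086 - 1.9086) = 1.9086
  grad(y) = 15.4516, v = y - alpha*grad = 0.3387
  prox(v) = soft_thresh(0.3387, 0.2733) = 0.0654
Iteration 2: beta = 0.3333, y = 0.0654 + 0.3333*(0.0654 - 1.9086) = -0.549
  grad(y) = 0.7061, v = y - alpha*grad = -0.6207
  prox(v) = soft_thresh(-0.6207, 0.2733) = -0.3474
Iteration 3: beta = 0.5, y = -0.3474 + 0.5*(-0.3474 - 0.0654) = -0.5538
  grad(y) = 0.677, v = y - alpha*grad = -0.6226
  prox(v) = soft_thresh(-0.6226, 0.2733) = -0.3493
Iteration 4: beta = 0.6, y = -0.3493 + 0.6*(-0.3493 + 0.3474) = -0.3504
  grad(y) = 1.8973, v = y - alpha*grad = -0.5432
  prox(v) = soft_thresh(-0.5432, 0.2733) = -0.2699
f(x_4) = 3*(-0.2699)^2 + 4*(-0.2699) + 2.69*|-0.2699| = -0.135


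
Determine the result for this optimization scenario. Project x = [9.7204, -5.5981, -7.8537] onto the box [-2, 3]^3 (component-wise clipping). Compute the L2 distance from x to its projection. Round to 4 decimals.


Project each component onto [-2, 3].
clip(9.7204) = 3.0, clip(-5.5981) = -2.0, clip(-7.8537) = -2.0
Projection = [3.0, -2.0, -2.0]
Squared diffs: [45.1638, 12.9463, 34.2658]
Distance = sqrt(92.3759) = 9.6112


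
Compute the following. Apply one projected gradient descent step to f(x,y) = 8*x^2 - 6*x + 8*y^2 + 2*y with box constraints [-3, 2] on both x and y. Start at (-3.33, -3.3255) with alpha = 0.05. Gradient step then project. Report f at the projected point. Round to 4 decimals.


Step 1: Compute gradient at (-3.33, -3.3255).
grad_x = 2*8*-3.33 - 6 = -59.28
grad_y = 2*8*-3.3255 + 2 = -51.208
Step 2: Gradient step.
x_raw = -3.33 - 0.05*-59.28 = -0.366
y_raw = -3.3255 - 0.05*-51.208 = -0.7651
Step 3: Project onto [-3, 2].
x_proj = clip(-0.366) = -0.366
y_proj = clip(-0.7651) = -0.7651
Step 4: Evaluate f.
f(-0.366, -0.7651) = 6.4205


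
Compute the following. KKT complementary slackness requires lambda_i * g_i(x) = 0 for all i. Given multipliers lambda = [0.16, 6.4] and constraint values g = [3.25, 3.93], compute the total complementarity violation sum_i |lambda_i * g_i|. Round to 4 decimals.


KKT complementary slackness check:
lambda_1 * g_1 = 0.16 * 3.25 = 0.52
lambda_2 * g_2 = 6.4 * 3.93 = 25.152
Total violation = 0.52 + 25.152 = 25.672


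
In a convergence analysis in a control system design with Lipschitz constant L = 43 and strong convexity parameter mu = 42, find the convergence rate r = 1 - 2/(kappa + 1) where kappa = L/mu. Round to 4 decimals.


Step 1: Compute the condition number.
kappa = L/mu = 43/42 = 1.0238
Step 2: Compute the convergence rate.
r = 1 - 2/(kappa + 1) = 1 - 2*mu/(L + mu) = (L - mu)/(L + mu) = 1/85 = 0.0118


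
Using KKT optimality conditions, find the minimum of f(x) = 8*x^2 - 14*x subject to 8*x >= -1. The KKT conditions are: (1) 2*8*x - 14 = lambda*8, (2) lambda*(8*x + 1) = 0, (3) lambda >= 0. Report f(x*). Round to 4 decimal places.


Step 1: Try lambda = 0 (constraint inactive).
Stationarity: 2*8*x - 14 = 0
x* = 14/(2*8) = 0.875
Check constraint: 8*0.875 = 7.0 >= -1 -- satisfied.
Step 2: Compute optimal value.
f(x*) = 8*0.875^2 - 14*0.875 = -6.125


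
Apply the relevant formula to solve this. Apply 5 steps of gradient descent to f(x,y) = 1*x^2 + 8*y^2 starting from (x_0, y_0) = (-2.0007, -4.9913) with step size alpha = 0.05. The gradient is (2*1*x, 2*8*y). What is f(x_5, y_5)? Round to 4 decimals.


Gradient descent on f(x,y) = 1*x^2 + 8*y^2.
Starting point: (-2.0007, -4.9913), alpha = 0.05
Step 1: grad_x = 2*1*-2.0007 = -4.0014, grad_y = 2*8*-4.9913 = -79.8608
  x_1 = -2.0007 - 0.05*-4.0014 = -1.8006
  y_1 = -4.9913 - 0.05*-79.8608 = -0.9983
Step 2: grad_x = 2*1*-1.8006 = -3.6013, grad_y = 2*8*-0.9983 = -15.9722
  x_2 = -1.8006 - 0.05*-3.6013 = -1.6206
  y_2 = -0.9983 - 0.05*-15.9722 = -0.1997
Step 3: grad_x = 2*1*-1.6206 = -3.2411, grad_y = 2*8*-0.1997 = -3.1944
  x_3 = -1.6206 - 0.05*-3.2411 = -1.4585
  y_3 = -0.1997 - 0.05*-3.1944 = -0.0399
Step 4: grad_x = 2*1*-1.4585 = -2.917, grad_y = 2*8*-0.0399 = -0.6389
  x_4 = -1.4585 - 0.05*-2.917 = -1.3127
  y_4 = -0.0399 - 0.05*-0.6389 = -0.008
Step 5: grad_x = 2*1*-1.3127 = -2.6253, grad_y = 2*8*-0.008 = -0.1278
  x_5 = -1.3127 - 0.05*-2.6253 = -1.1814
  y_5 = -0.008 - 0.05*-0.1278 = -0.0016
f(-1.1814, -0.0016) = 1*(-1.1814)^2 + 8*(-0.0016)^2 = 1.3957


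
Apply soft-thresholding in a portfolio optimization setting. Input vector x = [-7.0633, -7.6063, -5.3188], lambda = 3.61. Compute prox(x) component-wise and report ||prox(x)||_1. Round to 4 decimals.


Soft-thresholding with lambda = 3.61:
prox(-7.0633) = sign(-7.0633)*max(|-7.0633| - 3.61, 0) = -3.4533
prox(-7.6063) = sign(-7.6063)*max(|-7.6063| - 3.61, 0) = -3.9963
prox(-5.3188) = sign(-5.3188)*max(|-5.3188| - 3.61, 0) = -1.7088
prox(x) = [-3.4533, -3.9963, -1.7088]
||prox(x)||_1 = 3.4533 + 3.9963 + 1.7088 = 9.1584


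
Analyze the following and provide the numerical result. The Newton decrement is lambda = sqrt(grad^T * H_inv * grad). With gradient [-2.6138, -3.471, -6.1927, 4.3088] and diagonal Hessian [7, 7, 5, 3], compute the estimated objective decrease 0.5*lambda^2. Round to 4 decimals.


Step 1: H is diagonal, so H^(-1) * g = [-0.3734, -0.4959, -1.2385, 1.4363].
Step 2: g^T H^(-1) g = sum_i g_i^2 / H_ii
  = (-2.6138)^2/7 + (-3.471)^2/7 + (-6.1927)^2/5 + (4.3088)^2/3
  = 0.976 + 1.7211 + 7.6699 + 6.1886 = 16.5556
Step 3: Objective decrease = 0.5 * g^T H^(-1) g = 8.2778


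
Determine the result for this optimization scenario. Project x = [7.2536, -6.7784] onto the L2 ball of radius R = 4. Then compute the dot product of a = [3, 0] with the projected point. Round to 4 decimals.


Step 1: Compute ||x|| (intermediates to 6 decimals).
||x|| = sqrt(7.2536^2 + (-6.7784)^2) = 9.92781
Step 2: Project.
Since ||x|| > R, scale = R/||x|| = 4/9.92781 = 0.402909, proj(x) = scale * x
proj(x) = [2.922541, -2.731078]
Step 3: Dot product.
a^T * proj(x) = 3*2.922541 + 0*(-2.731078) = 8.7676


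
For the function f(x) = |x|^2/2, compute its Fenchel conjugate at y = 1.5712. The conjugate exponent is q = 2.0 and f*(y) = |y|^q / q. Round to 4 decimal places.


The conjugate exponent q satisfies 1/p + 1/q = 1.
p = 2, so q = 2/(2 - 1) = 2.0
|y|^q = 1.5712^2.0 = 2.4687
f*(1.5712) = 2.4687 / 2.0 = 1.2343


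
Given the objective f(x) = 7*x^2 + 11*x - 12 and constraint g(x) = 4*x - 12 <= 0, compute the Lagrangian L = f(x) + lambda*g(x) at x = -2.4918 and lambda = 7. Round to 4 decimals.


Step 1: Evaluate f(x).
f(-2.4918) = 7*(-2.4918)^2 + 11*(-2.4918) - 12 = 4.0537
Step 2: Evaluate g(x).
g(-2.4918) = 4*-2.4918 - 12 = -21.9672
Step 3: Compute Lagrangian.
L = 4.0537 + 7*-21.9672 = -149.7167


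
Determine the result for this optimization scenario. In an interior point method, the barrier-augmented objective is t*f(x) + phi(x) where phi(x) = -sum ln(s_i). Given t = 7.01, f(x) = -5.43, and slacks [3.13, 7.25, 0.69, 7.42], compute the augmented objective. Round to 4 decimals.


Step 1: Compute log-barrier.
ln values: [1.141, 1.981, -0.3711, 2.0042]
phi = -(1.141 + 1.981 - 0.3711 + 2.0042) = -4.7551
Step 2: Compute augmented objective.
t*f(x) = 7.01*-5.43 = -38.0643
Total = -38.0643 - 4.7551 = -42.8194


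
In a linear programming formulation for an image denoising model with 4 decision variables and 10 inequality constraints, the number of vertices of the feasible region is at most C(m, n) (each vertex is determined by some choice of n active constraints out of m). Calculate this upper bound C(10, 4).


Each vertex corresponds to some choice of n active constraints out of m, so the number of vertices is at most C(m, n) = m! / (n!(m-n)!).
m = 10, n = 4
Numerator: 10 * 9 * 8 * 7
Denominator: 4! = 24
C(10, 4) = 210


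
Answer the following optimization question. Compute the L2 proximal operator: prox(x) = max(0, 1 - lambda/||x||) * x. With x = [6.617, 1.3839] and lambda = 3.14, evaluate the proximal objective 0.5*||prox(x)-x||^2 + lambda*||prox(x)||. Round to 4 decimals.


Step 1: Compute ||x||.
||x|| = 6.7602
Step 2: Compute scaling factor.
scale = max(0, 1 - 3.14/6.7602) = 0.5355
Step 3: prox(x) = [3.5435, 0.7411]
||prox(x)|| = 3.6202
Step 4: Proximal objective.
0.5*||prox-x||^2 = 4.9298
lambda*||prox|| = 11.3674
Total = 16.2971


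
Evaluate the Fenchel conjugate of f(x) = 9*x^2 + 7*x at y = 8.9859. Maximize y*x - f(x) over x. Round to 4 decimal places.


f*(y) = sup_x {y*x - a*x^2 - b*x} = sup_x {(y-b)*x - a*x^2}
FOC: (y - b) - 2a*x = 0 => x* = (y - b)/(2a)
x* = (8.9859 - 7)/(2*9) = 0.1103
f*(8.9859) = (y-b)^2/(4a) = (8.9859 - 7)^2/(4*9)
= 3.9438/36 = 0.1095


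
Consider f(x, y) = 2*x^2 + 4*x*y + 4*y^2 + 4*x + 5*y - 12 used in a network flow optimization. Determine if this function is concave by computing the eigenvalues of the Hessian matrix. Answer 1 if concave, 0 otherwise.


The Hessian of f(x,y) = 2*x^2 + 4*x*y + 4*y^2 + 4*x + 5*y - 12 is:
H = [[4, 4], [4, 8]]
Trace = 4 + 8 = 12
Determinant = 4*8 - (4)^2 = 16
Discriminant = (12)^2 - 4*16 = 80.0
Eigenvalues: lambda_1 = 1.5279, lambda_2 = 10.4721
The function is not concave.

0


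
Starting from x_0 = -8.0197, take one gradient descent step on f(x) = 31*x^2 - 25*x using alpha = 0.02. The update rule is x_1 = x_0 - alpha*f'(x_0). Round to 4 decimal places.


We compute the gradient at x_0 and apply the update.
f'(x) = 62*x - 25
f'(-8.0197) = 62*-8.0197 - 25 = -522.2214
x_1 = -8.0197 - 0.02*-522.2214 = 2.4247


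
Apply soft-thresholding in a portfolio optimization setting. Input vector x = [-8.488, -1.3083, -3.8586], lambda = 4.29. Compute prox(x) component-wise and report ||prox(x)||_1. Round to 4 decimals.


Soft-thresholding with lambda = 4.29:
prox(-8.488) = sign(-8.488)*max(|-8.488| - 4.29, 0) = -4.198
prox(-1.3083) = sign(-1.3083)*max(|-1.3083| - 4.29, 0) = 0.0
prox(-3.8586) = sign(-3.8586)*max(|-3.8586| - 4.29, 0) = 0.0
prox(x) = [-4.198, 0.0, 0.0]
||prox(x)||_1 = 4.198 + 0.0 + 0.0 = 4.198


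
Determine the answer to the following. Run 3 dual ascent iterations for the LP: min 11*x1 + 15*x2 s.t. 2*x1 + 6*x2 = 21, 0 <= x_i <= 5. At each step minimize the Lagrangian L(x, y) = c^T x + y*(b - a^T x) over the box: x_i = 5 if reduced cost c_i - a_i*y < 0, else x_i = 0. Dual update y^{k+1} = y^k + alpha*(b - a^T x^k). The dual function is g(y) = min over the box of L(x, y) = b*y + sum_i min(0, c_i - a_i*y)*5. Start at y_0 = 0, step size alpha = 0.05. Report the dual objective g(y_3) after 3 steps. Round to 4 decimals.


Dual ascent for LP: min 11*x1 + 15*x2, 2*x1 + 6*x2 = 21, 0 <= x_i <= 5
Step 1: y^k = 0.0, reduced costs: (11.0, 15.0)
  x^k = (0.0, 0.0), subgradient = b - a^T x = 21.0
  y^{k+1} = 0.0 + 0.05*21.0 = 1.05
Step 2: y^k = 1.05, reduced costs: (8.9, 8.7)
  x^k = (0.0, 0.0), subgradient = b - a^T x = 21.0
  y^{k+1} = 1.05 + 0.05*21.0 = 2.1
Step 3: y^k = 2.1, reduced costs: (6.8, 2.4)
  x^k = (0.0, 0.0), subgradient = b - a^T x = 21.0
  y^{k+1} = 2.1 + 0.05*21.0 = 3.15
Dual objective at y_3 = 3.15: reduced costs (4.7, -3.9), box minimizer x = (0.0, 5.0)
g(y_3) = b*y + (c1 - a1*y)*x1 + (c2 - a2*y)*x2 = 21*3.15 + 4.7*0.0 + (-3.9)*5.0 = 66.15 + 0.0 - 19.5 = 46.65


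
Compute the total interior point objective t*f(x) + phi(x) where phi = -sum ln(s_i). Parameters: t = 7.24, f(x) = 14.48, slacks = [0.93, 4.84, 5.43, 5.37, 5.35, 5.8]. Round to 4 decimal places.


Step 1: Compute log-barrier.
ln values: [-0.0726, 1.5769, 1.6919, 1.6808, 1.6771, 1.7579]
phi = -(-0.0726 + 1.5769 + 1.6919 + 1.6808 + 1.6771 + 1.7579) = -8.3121
Step 2: Compute augmented objective.
t*f(x) = 7.24*14.48 = 104.8352
Total = 104.8352 - 8.3121 = 96.5231


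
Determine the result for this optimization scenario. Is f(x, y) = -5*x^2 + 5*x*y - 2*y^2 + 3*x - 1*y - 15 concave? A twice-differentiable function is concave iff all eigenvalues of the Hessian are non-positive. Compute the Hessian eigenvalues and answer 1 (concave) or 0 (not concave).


The Hessian of f(x,y) = -5*x^2 + 5*x*y - 2*y^2 + 3*x - 1*y - 15 is:
H = [[-10, 5], [5, -4]]
Trace = -10 - 4 = -14
Determinant = -10*-4 - (5)^2 = 15
Discriminant = (-14)^2 - 4*15 = 136.0
Eigenvalues: lambda_1 = -12.831, lambda_2 = -1.169
The function is concave.

1


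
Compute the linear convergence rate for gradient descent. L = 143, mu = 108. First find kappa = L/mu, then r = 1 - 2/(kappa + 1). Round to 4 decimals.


Step 1: Compute the condition number.
kappa = L/mu = 143/108 = 1.3241
Step 2: Compute the convergence rate.
r = 1 - 2/(kappa + 1) = 1 - 2*mu/(L + mu) = (L - mu)/(L + mu) = 35/251 = 0.1394


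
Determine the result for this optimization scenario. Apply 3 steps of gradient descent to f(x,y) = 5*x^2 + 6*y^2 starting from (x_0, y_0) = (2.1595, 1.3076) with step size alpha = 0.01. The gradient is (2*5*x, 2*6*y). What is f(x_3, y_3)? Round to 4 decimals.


Gradient descent on f(x,y) = 5*x^2 + 6*y^2.
Starting point: (2.1595, 1.3076), alpha = 0.01
Step 1: grad_x = 2*5*2.1595 = 21.595, grad_y = 2*6*1.3076 = 15.6912
  x_1 = 2.1595 - 0.01*21.595 = 1.9436
  y_1 = 1.3076 - 0.01*15.6912 = 1.1507
Step 2: grad_x = 2*5*1.9436 = 19.4355, grad_y = 2*6*1.1507 = 13.8083
  x_2 = 1.9436 - 0.01*19.4355 = 1.7492
  y_2 = 1.1507 - 0.01*13.8083 = 1.0126
Step 3: grad_x = 2*5*1.7492 = 17.492, grad_y = 2*6*1.0126 = 12.1513
  x_3 = 1.7492 - 0.01*17.492 = 1.5743
  y_3 = 1.0126 - 0.01*12.1513 = 0.8911
f(1.5743, 0.8911) = 5*1.5743^2 + 6*0.8911^2 = 17.156


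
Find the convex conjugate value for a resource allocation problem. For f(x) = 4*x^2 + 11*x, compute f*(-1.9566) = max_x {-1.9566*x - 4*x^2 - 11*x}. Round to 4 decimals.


f*(y) = sup_x {y*x - a*x^2 - b*x} = sup_x {(y-b)*x - a*x^2}
FOC: (y - b) - 2a*x = 0 => x* = (y - b)/(2a)
x* = (-1.9566 - 11)/(2*4) = -1.6196
f*(-1.9566) = (y-b)^2/(4a) = (-1.9566 - 11)^2/(4*4)
= 167.8735/16 = 10.4921


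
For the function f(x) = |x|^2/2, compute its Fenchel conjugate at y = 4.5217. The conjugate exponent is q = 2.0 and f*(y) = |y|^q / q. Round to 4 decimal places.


The conjugate exponent q satisfies 1/p + 1/q = 1.
p = 2, so q = 2/(2 - 1) = 2.0
|y|^q = 4.5217^2.0 = 20.4458
f*(4.5217) = 20.4458 / 2.0 = 10.2229


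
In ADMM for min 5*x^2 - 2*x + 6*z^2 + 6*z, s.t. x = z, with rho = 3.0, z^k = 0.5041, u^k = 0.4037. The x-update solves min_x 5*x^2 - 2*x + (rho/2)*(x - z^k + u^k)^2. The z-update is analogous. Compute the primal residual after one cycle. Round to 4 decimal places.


ADMM iteration with rho = 3.0, z^k = 0.5041, u^k = 0.4037
Step 1: x-update.
Minimize 5*x^2 - 2*x + (3.0/2)*(x - 0.5041 + 0.4037)^2
FOC: (2*5 + 3.0)*x = 2 + 3.0*(0.5041 - 0.4037)
x^{k+1} = 0.177
Step 2: z-update.
Minimize 6*z^2 + 6*z + (3.0/2)*(0.177 - z + 0.4037)^2
FOC: (2*6 + 3.0)*z = -6 + 3.0*(0.177 + 0.4037)
z^{k+1} = -0.2839
Step 3: u-update.
u^{k+1} = 0.4037 + 0.177 + 0.2839 = 0.8646
Step 4: Primal residual = |0.177 + 0.2839| = 0.4609


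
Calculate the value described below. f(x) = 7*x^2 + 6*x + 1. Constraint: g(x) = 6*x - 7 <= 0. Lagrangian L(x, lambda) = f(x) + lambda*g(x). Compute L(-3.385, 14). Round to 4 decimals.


Step 1: Evaluate f(x).
f(-3.385) = 7*(-3.385)^2 + 6*(-3.385) + 1 = 60.8976
Step 2: Evaluate g(x).
g(-3.385) = 6*-3.385 - 7 = -27.31
Step 3: Compute Lagrangian.
L = 60.8976 + 14*-27.31 = -321.4424


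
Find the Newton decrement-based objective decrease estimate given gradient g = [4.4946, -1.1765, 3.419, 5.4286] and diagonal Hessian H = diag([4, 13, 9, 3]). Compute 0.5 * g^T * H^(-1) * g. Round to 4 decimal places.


Step 1: H is diagonal, so H^(-1) * g = [1.1237, -0.0905, 0.3799, 1.8095].
Step 2: g^T H^(-1) g = sum_i g_i^2 / H_ii
  = (4.4946)^2/4 + (-1.1765)^2/13 + (3.419)^2/9 + (5.4286)^2/3
  = 5.0504 + 0.1065 + 1.2988 + 9.8232 = 16.2789
Step 3: Objective decrease = 0.5 * g^T H^(-1) g = 8.1395


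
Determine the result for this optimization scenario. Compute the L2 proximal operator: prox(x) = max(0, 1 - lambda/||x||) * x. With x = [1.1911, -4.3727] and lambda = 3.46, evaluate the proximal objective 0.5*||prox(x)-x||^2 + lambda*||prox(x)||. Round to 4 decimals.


Step 1: Compute ||x||.
||x|| = 4.532
Step 2: Compute scaling factor.
scale = max(0, 1 - 3.46/4.532) = 0.2365
Step 3: prox(x) = [0.2817, -1.0343]
||prox(x)|| = 1.072
Step 4: Proximal objective.
0.5*||prox-x||^2 = 5.9858
lambda*||prox|| = 3.7091
Total = 9.695


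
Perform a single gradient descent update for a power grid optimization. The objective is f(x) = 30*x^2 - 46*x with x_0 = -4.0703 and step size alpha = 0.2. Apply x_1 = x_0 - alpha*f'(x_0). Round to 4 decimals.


We compute the gradient at x_0 and apply the update.
f'(x) = 60*x - 46
f'(-4.0703) = 60*-4.0703 - 46 = -290.218
x_1 = -4.0703 - 0.2*-290.218 = 53.9733


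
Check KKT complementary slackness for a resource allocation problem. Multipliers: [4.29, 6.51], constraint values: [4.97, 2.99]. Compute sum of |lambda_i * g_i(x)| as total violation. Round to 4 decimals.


KKT complementary slackness check:
lambda_1 * g_1 = 4.29 * 4.97 = 21.3213
lambda_2 * g_2 = 6.51 * 2.99 = 19.4649
Total violation = 21.3213 + 19.4649 = 40.7862


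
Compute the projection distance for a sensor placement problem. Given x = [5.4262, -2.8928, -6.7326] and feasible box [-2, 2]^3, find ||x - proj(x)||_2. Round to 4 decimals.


Project each component onto [-2, 2].
clip(5.4262) = 2.0, clip(-2.8928) = -2.0, clip(-6.7326) = -2.0
Projection = [2.0, -2.0, -2.0]
Squared diffs: [11.7388, 0.7971, 22.3975]
Distance = sqrt(34.9334) = 5.9105


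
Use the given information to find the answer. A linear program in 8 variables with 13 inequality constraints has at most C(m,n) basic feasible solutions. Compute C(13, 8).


Each vertex corresponds to some choice of n active constraints out of m, so the number of vertices is at most C(m, n) = m! / (n!(m-n)!).
m = 13, n = 8
Numerator: 13 * 12 * 11 * 10 * 9 * 8 * 7 * 6
Denominator: 8! = 40320
C(13, 8) = 1287


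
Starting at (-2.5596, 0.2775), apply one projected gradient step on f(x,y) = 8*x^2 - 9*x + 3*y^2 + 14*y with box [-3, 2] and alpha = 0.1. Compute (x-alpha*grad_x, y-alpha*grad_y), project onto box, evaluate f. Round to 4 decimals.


Step 1: Compute gradient at (-2.5596, 0.2775).
grad_x = 2*8*-2.5596 - 9 = -49.9536
grad_y = 2*3*0.2775 + 14 = 15.665
Step 2: Gradient step.
x_raw = -2.5596 - 0.1*-49.9536 = 2.4358
y_raw = 0.2775 - 0.1*15.665 = -1.289
Step 3: Project onto [-3, 2].
x_proj = clip(2.4358) = 2.0
y_proj = clip(-1.289) = -1.289
Step 4: Evaluate f.
f(2.0, -1.289) = 0.9386


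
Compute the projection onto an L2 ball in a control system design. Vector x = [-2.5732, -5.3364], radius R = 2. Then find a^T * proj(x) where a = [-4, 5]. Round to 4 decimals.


Step 1: Compute ||x|| (intermediates to 6 decimals).
||x|| = sqrt((-2.5732)^2 + (-5.3364)^2) = 5.924401
Step 2: Project.
Since ||x|| > R, scale = R/||x|| = 2/5.924401 = 0.337587, proj(x) = scale * x
proj(x) = [-0.868679, -1.801499]
Step 3: Dot product.
a^T * proj(x) = -4*(-0.868679) + 5*(-1.801499) = -5.5328


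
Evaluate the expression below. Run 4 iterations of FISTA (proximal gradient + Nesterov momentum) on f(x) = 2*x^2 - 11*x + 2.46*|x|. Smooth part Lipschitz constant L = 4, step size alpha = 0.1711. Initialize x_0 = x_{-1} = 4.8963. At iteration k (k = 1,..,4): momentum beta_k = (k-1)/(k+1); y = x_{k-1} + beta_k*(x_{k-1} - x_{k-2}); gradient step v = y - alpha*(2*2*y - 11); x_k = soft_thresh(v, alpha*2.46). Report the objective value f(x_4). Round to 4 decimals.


FISTA on f(x) = 2*x^2 - 11*x + 2.46*|x|
L = 4, alpha = 0.1711
Iteration 1: beta = 0.0, y = 4.8963 + 0.0*(4.8963 - 4.8963) = 4.8963
  grad(y) = 8.5852, v = y - alpha*grad = 3.4274
  prox(v) = soft_thresh(3.4274, 0.4209) = 3.0065
Iteration 2: beta = 0.3333, y = 3.0065 + 0.3333*(3.0065 - 4.8963) = 2.3765
  grad(y) = -1.4939, v = y - alpha*grad = 2.6321
  prox(v) = soft_thresh(2.6321, 0.4209) = 2.2112
Iteration 3: beta = 0.5, y = 2.2112 + 0.5*(2.2112 - 3.0065) = 1.8136
  grad(y) = -3.7456, v = y - alpha*grad = 2.4545
  prox(v) = soft_thresh(2.4545, 0.4209) = 2.0336
Iteration 4: beta = 0.6, y = 2.0336 + 0.6*(2.0336 - 2.2112) = 1.927
  grad(y) = -3.2921, v = y - alpha*grad = 2.4903
  prox(v) = soft_thresh(2.4903, 0.4209) = 2.0693
f(x_4) = 2*2.0693^2 - 11*2.0693 + 2.46*|2.0693| = -9.1078


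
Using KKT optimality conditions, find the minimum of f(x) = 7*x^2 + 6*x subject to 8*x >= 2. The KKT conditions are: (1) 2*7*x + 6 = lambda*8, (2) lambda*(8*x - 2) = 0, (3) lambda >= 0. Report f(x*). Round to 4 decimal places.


Step 1: Try lambda = 0 (constraint inactive).
x_unc = -6/(2*7) = -0.4286
Check: 8*-0.4286 = -3.4288 < 2 -- violated!
Step 2: Constraint must be active: 8*x = 2
x* = 2/8 = 0.25
lambda = (2*7*0.25 + 6)/8 = 1.1875
Step 3: Compute optimal value.
f(x*) = 7*0.25^2 + 6*0.25 = 1.9375


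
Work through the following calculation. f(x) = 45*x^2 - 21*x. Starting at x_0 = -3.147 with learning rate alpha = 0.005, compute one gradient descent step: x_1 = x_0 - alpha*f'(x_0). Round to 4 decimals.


We compute the gradient at x_0 and apply the update.
f'(x) = 90*x - 21
f'(-3.147) = 90*-3.147 - 21 = -304.23
x_1 = -3.147 - 0.005*-304.23 = -1.6259


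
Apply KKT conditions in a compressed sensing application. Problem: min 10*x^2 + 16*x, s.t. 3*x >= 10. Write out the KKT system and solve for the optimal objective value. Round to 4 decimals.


Step 1: Try lambda = 0 (constraint inactive).
x_unc = -16/(2*10) = -0.8
Check: 3*-0.8 = -2.4 < 10 -- violated!
Step 2: Constraint must be active: 3*x = 10
x* = 10/3 = 3.3333 (rounded; the exact value 10/3 is used below)
lambda = (2*10*(10/3) + 16)/3 = 27.5556
Step 3: Compute optimal value.
f(x*) = 10*(10/3)^2 + 16*(10/3) = 164.4444


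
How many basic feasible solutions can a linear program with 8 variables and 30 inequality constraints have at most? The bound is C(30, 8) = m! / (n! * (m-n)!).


Each vertex corresponds to some choice of n active constraints out of m, so the number of vertices is at most C(m, n) = m! / (n!(m-n)!).
m = 30, n = 8
Numerator: 30 * 29 * 28 * 27 * 26 * 25 * 24 * 23
Denominator: 8! = 40320
C(30, 8) = 5852925


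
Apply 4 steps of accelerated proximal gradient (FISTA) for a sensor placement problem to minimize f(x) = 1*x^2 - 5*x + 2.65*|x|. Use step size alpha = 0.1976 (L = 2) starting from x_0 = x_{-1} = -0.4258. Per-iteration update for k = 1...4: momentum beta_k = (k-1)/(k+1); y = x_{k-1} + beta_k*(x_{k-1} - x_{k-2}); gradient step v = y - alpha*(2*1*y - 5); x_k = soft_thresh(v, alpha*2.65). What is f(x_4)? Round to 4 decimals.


FISTA on f(x) = 1*x^2 - 5*x + 2.65*|x|
L = 2, alpha = 0.1976
Iteration 1: beta = 0.0, y = -0.4258 + 0.0*(-0.4258 + 0.4258) = -0.4258
  grad(y) = -5.8516, v = y - alpha*grad = 0.7305
  prox(v) = soft_thresh(0.7305, 0.5236) = 0.2068
Iteration 2: beta = 0.3333, y = 0.2068 + 0.3333*(0.2068 + 0.4258) = 0.4177
  grad(y) = -4.1646, v = y - alpha*grad = 1.2406
  prox(v) = soft_thresh(1.2406, 0.5236) = 0.717
Iteration 3: beta = 0.5, y = 0.717 + 0.5*(0.717 - 0.2068) = 0.9721
  grad(y) = -3.0559, v = y - alpha*grad = 1.5759
  prox(v) = soft_thresh(1.5759, 0.5236) = 1.0523
Iteration 4: beta = 0.6, y = 1.0523 + 0.6*(1.0523 - 0.717) = 1.2534
  grad(y) = -2.4931, v = y - alpha*grad = 1.7461
  prox(v) = soft_thresh(1.7461, 0.5236) = 1.2224
f(x_4) = 1*1.2224^2 - 5*1.2224 + 2.65*|1.2224| = -1.3784


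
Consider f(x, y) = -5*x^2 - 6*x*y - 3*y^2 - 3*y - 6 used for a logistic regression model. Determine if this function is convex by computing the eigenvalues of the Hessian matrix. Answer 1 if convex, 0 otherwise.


The Hessian of f(x,y) = -5*x^2 - 6*x*y - 3*y^2 - 3*y - 6 is:
H = [[-10, -6], [-6, -6]]
Trace = -10 - 6 = -16
Determinant = -10*-6 - (-6)^2 = 24
Discriminant = (-16)^2 - 4*24 = 160.0
Eigenvalues: lambda_1 = -14.3246, lambda_2 = -1.6754
The function is not convex.

0


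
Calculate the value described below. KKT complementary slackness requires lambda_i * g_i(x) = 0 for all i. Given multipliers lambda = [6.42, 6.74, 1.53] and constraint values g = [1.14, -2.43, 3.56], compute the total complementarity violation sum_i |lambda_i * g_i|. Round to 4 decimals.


KKT complementary slackness check:
lambda_1 * g_1 = 6.42 * 1.14 = 7.3188
lambda_2 * g_2 = 6.74 * -2.43 = -16.3782
lambda_3 * g_3 = 1.53 * 3.56 = 5.4468
Total violation = 7.3188 + 16.3782 + 5.4468 = 29.1438


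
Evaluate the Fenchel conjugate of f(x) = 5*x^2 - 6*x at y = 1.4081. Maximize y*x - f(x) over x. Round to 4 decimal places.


f*(y) = sup_x {y*x - a*x^2 - b*x} = sup_x {(y-b)*x - a*x^2}
FOC: (y - b) - 2a*x = 0 => x* = (y - b)/(2a)
x* = (1.4081 + 6)/(2*5) = 0.7408
f*(1.4081) = (y-b)^2/(4a) = (1.4081 + 6)^2/(4*5)
= 54.8799/20 = 2.744


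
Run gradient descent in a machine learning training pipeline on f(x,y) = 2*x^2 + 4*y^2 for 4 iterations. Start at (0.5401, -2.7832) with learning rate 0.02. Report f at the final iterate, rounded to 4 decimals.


Gradient descent on f(x,y) = 2*x^2 + 4*y^2.
Starting point: (0.5401, -2.7832), alpha = 0.02
Step 1: grad_x = 2*2*0.5401 = 2.1604, grad_y = 2*4*-2.7832 = -22.2656
  x_1 = 0.5401 - 0.02*2.1604 = 0.4969
  y_1 = -2.7832 - 0.02*-22.2656 = -2.3379
Step 2: grad_x = 2*2*0.4969 = 1.9876, grad_y = 2*4*-2.3379 = -18.7031
  x_2 = 0.4969 - 0.02*1.9876 = 0.4571
  y_2 = -2.3379 - 0.02*-18.7031 = -1.9638
Step 3: grad_x = 2*2*0.4571 = 1.8286, grad_y = 2*4*-1.9638 = -15.7106
  x_3 = 0.4571 - 0.02*1.8286 = 0.4206
  y_3 = -1.9638 - 0.02*-15.7106 = -1.6496
Step 4: grad_x = 2*2*0.4206 = 1.6823, grad_y = 2*4*-1.6496 = -13.1969
  x_4 = 0.4206 - 0.02*1.6823 = 0.3869
  y_4 = -1.6496 - 0.02*-13.1969 = -1.3857
f(0.3869, -1.3857) = 2*0.3869^2 + 4*(-1.3857)^2 = 7.9798


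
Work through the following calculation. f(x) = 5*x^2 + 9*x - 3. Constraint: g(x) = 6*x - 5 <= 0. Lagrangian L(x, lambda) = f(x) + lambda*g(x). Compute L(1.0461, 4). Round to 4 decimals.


Step 1: Evaluate f(x).
f(1.0461) = 5*1.0461^2 + 9*1.0461 - 3 = 11.8865
Step 2: Evaluate g(x).
g(1.0461) = 6*1.0461 - 5 = 1.2766
Step 3: Compute Lagrangian.
L = 11.8865 + 4*1.2766 = 16.9929


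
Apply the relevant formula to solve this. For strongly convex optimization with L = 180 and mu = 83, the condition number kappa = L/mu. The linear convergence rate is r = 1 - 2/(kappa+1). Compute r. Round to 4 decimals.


Step 1: Compute the condition number.
kappa = L/mu = 180/83 = 2.1687
Step 2: Compute the convergence rate.
r = 1 - 2/(kappa + 1) = 1 - 2*mu/(L + mu) = (L - mu)/(L + mu) = 97/263 = 0.3688


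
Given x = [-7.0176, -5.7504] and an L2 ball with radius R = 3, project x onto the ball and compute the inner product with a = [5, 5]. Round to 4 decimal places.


Step 1: Compute ||x|| (intermediates to 6 decimals).
||x|| = sqrt((-7.0176)^2 + (-5.7504)^2) = 9.072696
Step 2: Project.
Since ||x|| > R, scale = R/||x|| = 3/9.072696 = 0.330662, proj(x) = scale * x
proj(x) = [-2.320454, -1.901439]
Step 3: Dot product.
a^T * proj(x) = 5*(-2.320454) + 5*(-1.901439) = -21.1095


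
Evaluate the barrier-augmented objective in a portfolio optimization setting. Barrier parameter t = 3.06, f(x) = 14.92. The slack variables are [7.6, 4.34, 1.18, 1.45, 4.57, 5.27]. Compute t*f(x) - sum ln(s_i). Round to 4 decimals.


Step 1: Compute log-barrier.
ln values: [2.0281, 1.4679, 0.1655, 0.3716, 1.5195, 1.662]
phi = -(2.0281 + 1.4679 + 0.1655 + 0.3716 + 1.5195 + 1.662) = -7.2146
Step 2: Compute augmented objective.
t*f(x) = 3.06*14.92 = 45.6552
Total = 45.6552 - 7.2146 = 38.4406


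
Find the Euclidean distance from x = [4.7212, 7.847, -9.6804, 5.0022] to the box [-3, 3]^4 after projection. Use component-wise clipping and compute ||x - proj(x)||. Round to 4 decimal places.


Project each component onto [-3, 3].
clip(4.7212) = 3.0, clip(7.847) = 3.0, clip(-9.6804) = -3.0, clip(5.0022) = 3.0
Projection = [3.0, 3.0, -3.0, 3.0]
Squared diffs: [2.9625, 23.4934, 44.6277, 4.0088]
Distance = sqrt(75.0924) = 8.6656


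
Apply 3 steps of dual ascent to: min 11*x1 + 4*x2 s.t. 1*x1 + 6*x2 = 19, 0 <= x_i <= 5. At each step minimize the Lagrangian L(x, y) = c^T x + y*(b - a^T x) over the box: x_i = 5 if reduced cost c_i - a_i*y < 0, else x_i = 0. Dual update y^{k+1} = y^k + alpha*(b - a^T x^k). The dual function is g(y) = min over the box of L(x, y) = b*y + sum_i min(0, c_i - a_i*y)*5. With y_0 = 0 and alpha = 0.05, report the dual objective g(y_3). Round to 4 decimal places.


Dual ascent for LP: min 11*x1 + 4*x2, 1*x1 + 6*x2 = 19, 0 <= x_i <= 5
Step 1: y^k = 0.0, reduced costs: (11.0, 4.0)
  x^k = (0.0, 0.0), subgradient = b - a^T x = 19.0
  y^{k+1} = 0.0 + 0.05*19.0 = 0.95
Step 2: y^k = 0.95, reduced costs: (10.05, -1.7)
  x^k = (0.0, 5.0), subgradient = b - a^T x = -11.0
  y^{k+1} = 0.95 + 0.05*-11.0 = 0.4
Step 3: y^k = 0.4, reduced costs: (10.6, 1.6)
  x^k = (0.0, 0.0), subgradient = b - a^T x = 19.0
  y^{k+1} = 0.4 + 0.05*19.0 = 1.35
Dual objective at y_3 = 1.35: reduced costs (9.65, -4.1), box minimizer x = (0.0, 5.0)
g(y_3) = b*y + (c1 - a1*y)*x1 + (c2 - a2*y)*x2 = 19*1.35 + 9.65*0.0 + (-4.1)*5.0 = 25.65 + 0.0 - 20.5 = 5.15


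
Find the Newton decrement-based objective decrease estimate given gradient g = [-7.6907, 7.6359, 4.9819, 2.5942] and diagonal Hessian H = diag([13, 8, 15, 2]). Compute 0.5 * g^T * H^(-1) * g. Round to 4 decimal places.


Step 1: H is diagonal, so H^(-1) * g = [-0.5916, 0.9545, 0.3321, 1.2971].
Step 2: g^T H^(-1) g = sum_i g_i^2 / H_ii
  = (-7.6907)^2/13 + (7.6359)^2/8 + (4.9819)^2/15 + (2.5942)^2/2
  = 4.5498 + 7.2884 + 1.6546 + 3.3649 = 16.8577
Step 3: Objective decrease = 0.5 * g^T H^(-1) g = 8.4288


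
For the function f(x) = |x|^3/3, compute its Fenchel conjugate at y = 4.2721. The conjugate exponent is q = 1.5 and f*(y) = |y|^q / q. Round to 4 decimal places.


The conjugate exponent q satisfies 1/p + 1/q = 1.
p = 3, so q = 3/(3 - 1) = 1.5
|y|^q = 4.2721^1.5 = 8.83
f*(4.2721) = 8.83 / 1.5 = 5.8867


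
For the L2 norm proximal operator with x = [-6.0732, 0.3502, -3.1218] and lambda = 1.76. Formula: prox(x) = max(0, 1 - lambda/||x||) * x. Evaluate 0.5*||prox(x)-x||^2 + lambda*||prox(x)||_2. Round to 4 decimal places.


Step 1: Compute ||x||.
||x|| = 6.8375
Step 2: Compute scaling factor.
scale = max(0, 1 - 1.76/6.8375) = 0.7426
Step 3: prox(x) = [-4.5099, 0.2601, -2.3182]
||prox(x)|| = 5.0775
Step 4: Proximal objective.
0.5*||prox-x||^2 = 1.5488
lambda*||prox|| = 8.9364
Total = 10.4853


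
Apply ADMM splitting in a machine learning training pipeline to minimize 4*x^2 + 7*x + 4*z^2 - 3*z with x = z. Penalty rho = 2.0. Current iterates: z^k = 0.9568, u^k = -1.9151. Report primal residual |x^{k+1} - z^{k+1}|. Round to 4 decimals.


ADMM iteration with rho = 2.0, z^k = 0.9568, u^k = -1.9151
Step 1: x-update.
Minimize 4*x^2 + 7*x + (2.0/2)*(x - 0.9568 - 1.9151)^2
FOC: (2*4 + 2.0)*x = -7 + 2.0*(0.9568 + 1.9151)
x^{k+1} = -0.1256
Step 2: z-update.
Minimize 4*z^2 - 3*z + (2.0/2)*(-0.1256 - z - 1.9151)^2
FOC: (2*4 + 2.0)*z = 3 + 2.0*(-0.1256 - 1.9151)
z^{k+1} = -0.1081
Step 3: u-update.
u^{k+1} = -1.9151 - 0.1256 + 0.1081 = -1.9326
Step 4: Primal residual = |-0.1256 + 0.1081| = 0.0175


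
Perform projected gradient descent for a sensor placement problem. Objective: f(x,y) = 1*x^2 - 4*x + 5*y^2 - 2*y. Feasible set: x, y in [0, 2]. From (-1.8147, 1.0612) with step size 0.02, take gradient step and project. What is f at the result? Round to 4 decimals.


Step 1: Compute gradient at (-1.8147, 1.0612).
grad_x = 2*1*-1.8147 - 4 = -7.6294
grad_y = 2*5*1.0612 - 2 = 8.612
Step 2: Gradient step.
x_raw = -1.8147 - 0.02*-7.6294 = -1.6621
y_raw = 1.0612 - 0.02*8.612 = 0.889
Step 3: Project onto [0, 2].
x_proj = clip(-1.6621) = 0.0
y_proj = clip(0.889) = 0.889
Step 4: Evaluate f.
f(0.0, 0.889) = 2.1733


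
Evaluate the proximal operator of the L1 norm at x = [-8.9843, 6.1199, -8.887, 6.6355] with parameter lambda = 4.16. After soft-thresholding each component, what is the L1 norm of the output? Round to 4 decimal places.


Soft-thresholding with lambda = 4.16:
prox(-8.9843) = sign(-8.9843)*max(|-8.9843| - 4.16, 0) = -4.8243
prox(6.1199) = sign(6.1199)*max(|6.1199| - 4.16, 0) = 1.9599
prox(-8.887) = sign(-8.887)*max(|-8.887| - 4.16, 0) = -4.727
prox(6.6355) = sign(6.6355)*max(|6.6355| - 4.16, 0) = 2.4755
prox(x) = [-4.8243, 1.9599, -4.727, 2.4755]
||prox(x)||_1 = 4.8243 + 1.9599 + 4.727 + 2.4755 = 13.9867


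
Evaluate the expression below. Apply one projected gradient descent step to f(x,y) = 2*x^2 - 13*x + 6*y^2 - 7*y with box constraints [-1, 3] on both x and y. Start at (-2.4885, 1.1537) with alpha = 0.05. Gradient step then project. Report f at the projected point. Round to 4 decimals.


Step 1: Compute gradient at (-2.4885, 1.1537).
grad_x = 2*2*-2.4885 - 13 = -22.954
grad_y = 2*6*1.1537 - 7 = 6.8444
Step 2: Gradient step.
x_raw = -2.4885 - 0.05*-22.954 = -1.3408
y_raw = 1.1537 - 0.05*6.8444 = 0.8115
Step 3: Project onto [-1, 3].
x_proj = clip(-1.3408) = -1.0
y_proj = clip(0.8115) = 0.8115
Step 4: Evaluate f.
f(-1.0, 0.8115) = 13.2706


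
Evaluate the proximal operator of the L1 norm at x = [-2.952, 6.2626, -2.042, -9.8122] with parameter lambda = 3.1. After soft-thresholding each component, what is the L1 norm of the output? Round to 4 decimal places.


Soft-thresholding with lambda = 3.1:
prox(-2.952) = sign(-2.952)*max(|-2.952| - 3.1, 0) = 0.0
prox(6.2626) = sign(6.2626)*max(|6.2626| - 3.1, 0) = 3.1626
prox(-2.042) = sign(-2.042)*max(|-2.042| - 3.1, 0) = 0.0
prox(-9.8122) = sign(-9.8122)*max(|-9.8122| - 3.1, 0) = -6.7122
prox(x) = [0.0, 3.1626, 0.0, -6.7122]
||prox(x)||_1 = 0.0 + 3.1626 + 0.0 + 6.7122 = 9.8748


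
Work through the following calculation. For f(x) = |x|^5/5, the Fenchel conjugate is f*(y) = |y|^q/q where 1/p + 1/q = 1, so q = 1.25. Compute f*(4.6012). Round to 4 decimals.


The conjugate exponent q satisfies 1/p + 1/q = 1.
p = 5, so q = 5/(5 - 1) = 1.25
|y|^q = 4.6012^1.25 = 6.7389
f*(4.6012) = 6.7389 / 1.25 = 5.3911


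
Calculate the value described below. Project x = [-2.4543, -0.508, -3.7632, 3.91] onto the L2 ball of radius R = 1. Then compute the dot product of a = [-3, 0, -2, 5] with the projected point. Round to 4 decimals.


Step 1: Compute ||x|| (intermediates to 6 decimals).
||x|| = sqrt((-2.4543)^2 + (-0.508)^2 + (-3.7632)^2 + 3.91^2) = 5.977577
Step 2: Project.
Since ||x|| > R, scale = R/||x|| = 1/5.977577 = 0.167292, proj(x) = scale * x
proj(x) = [-0.410585, -0.084984, -0.629553, 0.654112]
Step 3: Dot product.
a^T * proj(x) = -3*(-0.410585) + 0*(-0.084984) - 2*(-0.629553) + 5*0.654112 = 5.7614


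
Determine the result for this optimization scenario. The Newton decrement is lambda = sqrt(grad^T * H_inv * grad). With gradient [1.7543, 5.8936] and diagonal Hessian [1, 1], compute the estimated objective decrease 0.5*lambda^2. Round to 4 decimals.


Step 1: H is diagonal, so H^(-1) * g = [1.7543, 5.8936].
Step 2: g^T H^(-1) g = sum_i g_i^2 / H_ii
  = (1.7543)^2/1 + (5.8936)^2/1
  = 3.0776 + 34.7345 = 37.8121
Step 3: Objective decrease = 0.5 * g^T H^(-1) g = 18.906


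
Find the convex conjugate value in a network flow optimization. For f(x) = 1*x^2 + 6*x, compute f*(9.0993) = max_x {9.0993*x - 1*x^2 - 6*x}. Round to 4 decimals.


f*(y) = sup_x {y*x - a*x^2 - b*x} = sup_x {(y-b)*x - a*x^2}
FOC: (y - b) - 2a*x = 0 => x* = (y - b)/(2a)
x* = (9.0993 - 6)/(2*1) = 1.5497
f*(9.0993) = (y-b)^2/(4a) = (9.0993 - 6)^2/(4*1)
= 9.6057/4 = 2.4014


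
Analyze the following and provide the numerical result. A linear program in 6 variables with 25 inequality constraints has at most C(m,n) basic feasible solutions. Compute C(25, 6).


Each vertex corresponds to some choice of n active constraints out of m, so the number of vertices is at most C(m, n) = m! / (n!(m-n)!).
m = 25, n = 6
Numerator: 25 * 24 * 23 * 22 * 21 * 20
Denominator: 6! = 720
C(25, 6) = 177100


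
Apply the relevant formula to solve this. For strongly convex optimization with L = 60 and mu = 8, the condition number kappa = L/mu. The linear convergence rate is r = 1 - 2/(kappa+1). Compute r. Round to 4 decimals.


Step 1: Compute the condition number.
kappa = L/mu = 60/8 = 7.5
Step 2: Compute the convergence rate.
r = 1 - 2/(kappa + 1) = 1 - 2*mu/(L + mu) = (L - mu)/(L + mu) = 52/68 = 0.7647


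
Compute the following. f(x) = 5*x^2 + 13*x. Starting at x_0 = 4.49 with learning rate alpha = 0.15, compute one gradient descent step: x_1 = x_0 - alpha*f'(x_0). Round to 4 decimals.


We compute the gradient at x_0 and apply the update.
f'(x) = 10*x + 13
f'(4.49) = 10*4.49 + 13 = 57.9
x_1 = 4.49 - 0.15*57.9 = -4.195


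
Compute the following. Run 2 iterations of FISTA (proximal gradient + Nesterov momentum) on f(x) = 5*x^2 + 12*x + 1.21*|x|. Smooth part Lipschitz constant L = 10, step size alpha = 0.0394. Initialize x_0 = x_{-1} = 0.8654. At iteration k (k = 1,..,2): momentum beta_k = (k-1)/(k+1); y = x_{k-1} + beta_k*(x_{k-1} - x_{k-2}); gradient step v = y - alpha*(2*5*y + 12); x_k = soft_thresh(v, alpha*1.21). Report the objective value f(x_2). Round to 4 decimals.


FISTA on f(x) = 5*x^2 + 12*x + 1.21*|x|
L = 10, alpha = 0.0394
Iteration 1: beta = 0.0, y = 0.8654 + 0.0*(0.8654 - 0.8654) = 0.8654
  grad(y) = 20.654, v = y - alpha*grad = 0.0516
  prox(v) = soft_thresh(0.0516, 0.0477) = 0.004
Iteration 2: beta = 0.3333, y = 0.004 + 0.3333*(0.004 - 0.8654) = -0.2832
  grad(y) = 9.1681, v = y - alpha*grad = -0.6444
  prox(v) = soft_thresh(-0.6444, 0.0477) = -0.5967
f(x_2) = 5*(-0.5967)^2 + 12*(-0.5967) + 1.21*|-0.5967| = -4.6583
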